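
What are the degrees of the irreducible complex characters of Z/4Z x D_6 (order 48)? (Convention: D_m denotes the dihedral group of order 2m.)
Dimensions: 1, 1, 1, 1, 1, 1, 1, 1, 1, 1, 1, 1, 1, 1, 1, 1, 2, 2, 2, 2, 2, 2, 2, 2

Derivation: There are 24 irreducibles (= number of conjugacy classes). Their dimensions d_i satisfy sum d_i^2 = |G| = 48: 1 + 1 + 1 + 1 + 1 + 1 + 1 + 1 + 1 + 1 + 1 + 1 + 1 + 1 + 1 + 1 + 4 + 4 + 4 + 4 + 4 + 4 + 4 + 4 = 48. (For the product with Z/4Z: each of the 4 1-dim characters of Z/4Z tensors with each irrep of D_6, giving 4 copies of each D_6-dimension.)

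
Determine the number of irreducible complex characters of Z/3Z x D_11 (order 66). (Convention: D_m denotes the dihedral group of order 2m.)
21

Solution. The number of irreducible complex representations of a finite group equals its number of conjugacy classes. For a direct product, #classes(G x H) = #classes(G) * #classes(H). Z/3Z has 3 classes (abelian), D_11 has 7 classes, so 3 * 7 = 21, so Z/3Z x D_11 (order 66) has exactly 21 irreducible complex representations.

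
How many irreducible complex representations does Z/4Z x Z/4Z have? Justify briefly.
16

Derivation: The number of irreducible complex representations of a finite group equals its number of conjugacy classes. Z/4Z x Z/4Z is abelian of order 16, so every element is its own conjugacy class: 16 classes, so Z/4Z x Z/4Z (order 16) has exactly 16 irreducible complex representations.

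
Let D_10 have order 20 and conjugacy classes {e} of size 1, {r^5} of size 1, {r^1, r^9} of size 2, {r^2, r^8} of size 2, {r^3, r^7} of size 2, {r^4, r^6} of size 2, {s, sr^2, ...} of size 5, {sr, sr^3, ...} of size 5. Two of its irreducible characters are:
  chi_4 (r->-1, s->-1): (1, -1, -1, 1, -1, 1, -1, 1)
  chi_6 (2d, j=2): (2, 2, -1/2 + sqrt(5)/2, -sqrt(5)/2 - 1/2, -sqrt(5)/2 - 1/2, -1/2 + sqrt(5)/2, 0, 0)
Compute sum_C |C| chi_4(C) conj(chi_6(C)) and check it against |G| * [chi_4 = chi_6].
Sum = 0; so <chi_4, chi_6> = 0 (distinct irreducibles are orthogonal).

Proof sketch: Compute term by term over conjugacy classes (|C| * chi_4(C) * conj(chi_6(C))):
  1*(1)*conj(2) + 1*(-1)*conj(2) + 2*(-1)*conj(-1/2 + sqrt(5)/2) + 2*(1)*conj(-sqrt(5)/2 - 1/2) + 2*(-1)*conj(-sqrt(5)/2 - 1/2) + 2*(1)*conj(-1/2 + sqrt(5)/2) + 5*(-1)*conj(0) + 5*(1)*conj(0)
  = (2) + (-2) + (1 - sqrt(5)) + (-sqrt(5) - 1) + (1 + sqrt(5)) + (-1 + sqrt(5)) + (0) + (0)
  = 0.
Dividing by |G| = 20 gives 0/20 = 0, matching the row-orthogonality relation <chi_4, chi_6> = [chi_4 = chi_6].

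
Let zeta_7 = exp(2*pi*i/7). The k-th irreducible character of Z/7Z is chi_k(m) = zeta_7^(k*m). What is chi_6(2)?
chi_6(2) = zeta_7^12 = exp(-4*I*pi/7)

chi_6(2) = zeta_7^(6*2) = zeta_7^12. Since zeta_7^7 = 1, this equals zeta_7^5 = exp(2*pi*i*5/7) = exp(-4*I*pi/7).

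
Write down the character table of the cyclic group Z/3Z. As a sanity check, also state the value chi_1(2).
Character table of Z/3Z (irreps indexed chi_0,...,chi_2 with chi_k(m) = zeta_3^(k*m), zeta_3 = exp(2*pi*i/3)):
  irrep \ class  {0} (size 1)  {1} (size 1)    {2} (size 1)  
  chi_0          1             1               1             
  chi_1          1             exp(2*I*pi/3)   exp(-2*I*pi/3)
  chi_2          1             exp(-2*I*pi/3)  exp(2*I*pi/3) 

Spot check: chi_1(2) = zeta_3^(1*2) = zeta_3^2 = exp(-2*I*pi/3).

Argument: Z/3Z is abelian, so all 3 irreducible complex representations are 1-dimensional. They are given by chi_k(m) = zeta_3^(k*m) for k = 0,...,2. Row orthogonality: sum_m chi_k(m) conj(chi_l(m)) = 3 * [k = l].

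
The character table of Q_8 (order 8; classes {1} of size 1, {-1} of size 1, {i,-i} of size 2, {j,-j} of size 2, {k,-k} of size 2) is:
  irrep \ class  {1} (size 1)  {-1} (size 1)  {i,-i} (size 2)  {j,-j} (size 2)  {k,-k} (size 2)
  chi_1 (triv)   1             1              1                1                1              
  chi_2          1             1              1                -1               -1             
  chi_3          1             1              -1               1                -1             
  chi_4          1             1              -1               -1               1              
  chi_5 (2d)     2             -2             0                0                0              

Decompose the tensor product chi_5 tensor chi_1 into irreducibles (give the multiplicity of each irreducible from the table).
chi_5 tensor chi_1 = chi_5 (all other irreducibles have multiplicity 0).

Working: The character of a tensor product is the pointwise product (chi_5 * chi_1)(C) = chi_5(C) * chi_1(C):
  {1}: (2)*(1), {-1}: (-2)*(1), {i,-i}: (0)*(1), {j,-j}: (0)*(1), {k,-k}: (0)*(1)
so (chi_5 * chi_1) takes values
  {1} -> 2, {-1} -> -2, {i,-i} -> 0, {j,-j} -> 0, {k,-k} -> 0.
Now take the inner product of this character with each irreducible chi from the table, <chi_5*chi_1, chi> = (1/8) sum_C |C| (chi_5*chi_1)(C) conj(chi(C)):
  <chi_5*chi_1, chi_1> = (1/8)[1*(2)*conj(1) + 1*(-2)*conj(1) + 2*(0)*conj(1) + 2*(0)*conj(1) + 2*(0)*conj(1)]
      = (1/8)[(2) + (-2) + (0) + (0) + (0)] = 0/8 = 0
  <chi_5*chi_1, chi_2> = (1/8)[1*(2)*conj(1) + 1*(-2)*conj(1) + 2*(0)*conj(1) + 2*(0)*conj(-1) + 2*(0)*conj(-1)]
      = (1/8)[(2) + (-2) + (0) + (0) + (0)] = 0/8 = 0
  <chi_5*chi_1, chi_3> = (1/8)[1*(2)*conj(1) + 1*(-2)*conj(1) + 2*(0)*conj(-1) + 2*(0)*conj(1) + 2*(0)*conj(-1)]
      = (1/8)[(2) + (-2) + (0) + (0) + (0)] = 0/8 = 0
  <chi_5*chi_1, chi_4> = (1/8)[1*(2)*conj(1) + 1*(-2)*conj(1) + 2*(0)*conj(-1) + 2*(0)*conj(-1) + 2*(0)*conj(1)]
      = (1/8)[(2) + (-2) + (0) + (0) + (0)] = 0/8 = 0
  <chi_5*chi_1, chi_5> = (1/8)[1*(2)*conj(2) + 1*(-2)*conj(-2) + 2*(0)*conj(0) + 2*(0)*conj(0) + 2*(0)*conj(0)]
      = (1/8)[(4) + (4) + (0) + (0) + (0)] = 8/8 = 1
Hence the multiplicities are chi_5: 1. Dimension check: dim(chi_5)*dim(chi_1) = 2*1 = 2 and sum (mult * dim) = 1*2 = 2.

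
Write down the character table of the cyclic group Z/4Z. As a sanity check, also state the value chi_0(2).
Character table of Z/4Z (irreps indexed chi_0,...,chi_3 with chi_k(m) = zeta_4^(k*m), zeta_4 = exp(2*pi*i/4)):
  irrep \ class  {0} (size 1)  {1} (size 1)  {2} (size 1)  {3} (size 1)
  chi_0          1             1             1             1           
  chi_1          1             I             -1            -I          
  chi_2          1             -1            1             -1          
  chi_3          1             -I            -1            I           

Spot check: chi_0(2) = zeta_4^(0*2) = zeta_4^0 = 1.

Working: Z/4Z is abelian, so all 4 irreducible complex representations are 1-dimensional. They are given by chi_k(m) = zeta_4^(k*m) for k = 0,...,3. Row orthogonality: sum_m chi_k(m) conj(chi_l(m)) = 4 * [k = l].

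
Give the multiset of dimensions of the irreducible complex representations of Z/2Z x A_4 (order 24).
Dimensions: 1, 1, 1, 1, 1, 1, 3, 3

Working: There are 8 irreducibles (= number of conjugacy classes). Their dimensions d_i satisfy sum d_i^2 = |G| = 24: 1 + 1 + 1 + 1 + 1 + 1 + 9 + 9 = 24. (For the product with Z/2Z: each of the 2 1-dim characters of Z/2Z tensors with each irrep of A_4, giving 2 copies of each A_4-dimension.)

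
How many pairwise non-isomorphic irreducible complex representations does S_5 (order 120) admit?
7

Justification: The number of irreducible complex representations of a finite group equals its number of conjugacy classes. Conjugacy classes in S_5 correspond to cycle types, i.e. partitions of 5; there are p(5) = 7 of them, so S_5 (order 120) has exactly 7 irreducible complex representations.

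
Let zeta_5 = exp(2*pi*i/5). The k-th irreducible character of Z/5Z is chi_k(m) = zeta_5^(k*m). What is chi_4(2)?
chi_4(2) = zeta_5^8 = exp(-4*I*pi/5)

Solution. chi_4(2) = zeta_5^(4*2) = zeta_5^8. Since zeta_5^5 = 1, this equals zeta_5^3 = exp(2*pi*i*3/5) = exp(-4*I*pi/5).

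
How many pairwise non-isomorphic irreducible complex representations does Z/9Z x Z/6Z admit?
54

Reasoning: The number of irreducible complex representations of a finite group equals its number of conjugacy classes. Z/9Z x Z/6Z is abelian of order 54, so every element is its own conjugacy class: 54 classes, so Z/9Z x Z/6Z (order 54) has exactly 54 irreducible complex representations.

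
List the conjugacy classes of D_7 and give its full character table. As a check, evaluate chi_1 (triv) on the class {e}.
Conjugacy classes: {e} of size 1, {r^1, r^6} of size 2, {r^2, r^5} of size 2, {r^3, r^4} of size 2, {s, sr, ..., sr^6} of size 7.
Character table:
  irrep \ class              {e} (size 1)  {r^1, r^6} (size 2)  {r^2, r^5} (size 2)  {r^3, r^4} (size 2)  {s, sr, ..., sr^6} (size 7)
  chi_1 (triv)               1             1                    1                    1                    1                          
  chi_2 (sign: r->1, s->-1)  1             1                    1                    1                    -1                         
  chi_3 (2d, j=1)            2             2*cos(2*pi/7)        -2*cos(3*pi/7)       -2*cos(pi/7)         0                          
  chi_4 (2d, j=2)            2             -2*cos(3*pi/7)       -2*cos(pi/7)         2*cos(2*pi/7)        0                          
  chi_5 (2d, j=3)            2             -2*cos(pi/7)         2*cos(2*pi/7)        -2*cos(3*pi/7)       0                          

Spot check: chi_1 (triv) on {e} = 1.

Why: D_7 has order 2*7 = 14 with 5 conjugacy classes, hence 5 irreducibles. Sum of squared dims 1 + 1 + 4 + 4 + 4 = 14 = |G|. Linear characters come from the abelianisation; the 2-dimensional irreps have character r^k -> 2*cos(2*pi*j*k/7), reflections -> 0.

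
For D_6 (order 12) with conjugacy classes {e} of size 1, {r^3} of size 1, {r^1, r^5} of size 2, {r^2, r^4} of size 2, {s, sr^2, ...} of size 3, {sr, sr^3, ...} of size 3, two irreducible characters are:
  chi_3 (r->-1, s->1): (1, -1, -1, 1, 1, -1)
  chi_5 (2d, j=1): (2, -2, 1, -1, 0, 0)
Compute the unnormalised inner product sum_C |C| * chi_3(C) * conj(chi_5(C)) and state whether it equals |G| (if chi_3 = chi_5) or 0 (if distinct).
Sum = 0; so <chi_3, chi_5> = 0 (distinct irreducibles are orthogonal).

Proof sketch: Compute term by term over conjugacy classes (|C| * chi_3(C) * conj(chi_5(C))):
  1*(1)*conj(2) + 1*(-1)*conj(-2) + 2*(-1)*conj(1) + 2*(1)*conj(-1) + 3*(1)*conj(0) + 3*(-1)*conj(0)
  = (2) + (2) + (-2) + (-2) + (0) + (0)
  = 0.
Dividing by |G| = 12 gives 0/12 = 0, matching the row-orthogonality relation <chi_3, chi_5> = [chi_3 = chi_5].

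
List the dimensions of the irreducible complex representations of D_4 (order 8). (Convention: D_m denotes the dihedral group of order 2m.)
Dimensions: 1, 1, 1, 1, 2

There are 5 irreducibles (= number of conjugacy classes). Their dimensions d_i satisfy sum d_i^2 = |G| = 8: 1 + 1 + 1 + 1 + 4 = 8.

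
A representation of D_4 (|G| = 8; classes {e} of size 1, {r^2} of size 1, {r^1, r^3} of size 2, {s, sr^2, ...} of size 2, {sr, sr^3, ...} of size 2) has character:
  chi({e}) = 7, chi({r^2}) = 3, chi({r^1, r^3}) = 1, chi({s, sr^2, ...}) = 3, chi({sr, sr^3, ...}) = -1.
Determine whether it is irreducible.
Not irreducible (reducible): <chi, chi> = 10 > 1.

Explanation: <chi, chi> = (1/|G|) sum_C |C| * |chi(C)|^2 = (1/8)[1*|7|^2 + 1*|3|^2 + 2*|1|^2 + 2*|3|^2 + 2*|-1|^2]
  = (1/8)[(49) + (9) + (2) + (18) + (2)] = 80/8 = 10.
A character is irreducible iff <chi, chi> = 1, so this representation is reducible.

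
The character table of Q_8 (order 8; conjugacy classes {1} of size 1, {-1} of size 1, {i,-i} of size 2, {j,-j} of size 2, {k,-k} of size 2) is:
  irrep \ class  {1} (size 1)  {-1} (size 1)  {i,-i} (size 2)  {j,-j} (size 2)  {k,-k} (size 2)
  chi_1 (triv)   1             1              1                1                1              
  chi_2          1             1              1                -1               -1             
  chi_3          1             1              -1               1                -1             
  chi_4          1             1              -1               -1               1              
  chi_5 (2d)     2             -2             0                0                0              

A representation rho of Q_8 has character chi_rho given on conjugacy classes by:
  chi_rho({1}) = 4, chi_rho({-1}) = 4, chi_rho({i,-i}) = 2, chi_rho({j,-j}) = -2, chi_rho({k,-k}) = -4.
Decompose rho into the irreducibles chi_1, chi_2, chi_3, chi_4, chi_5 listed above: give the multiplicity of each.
Multiplicities: chi_1: 0, chi_2: 3, chi_3: 1, chi_4: 0, chi_5: 0.

Justification: Use <chi_rho, chi> = (1/|G|) sum_C |C| * chi_rho(C) * conj(chi(C)) with |G| = 8 for each irreducible chi in the table:
  <chi_rho, chi_1> = (1/8)[1*(4)*conj(1) + 1*(4)*conj(1) + 2*(2)*conj(1) + 2*(-2)*conj(1) + 2*(-4)*conj(1)]
      = (1/8)[(4) + (4) + (4) + (-4) + (-8)] = 0/8 = 0
  <chi_rho, chi_2> = (1/8)[1*(4)*conj(1) + 1*(4)*conj(1) + 2*(2)*conj(1) + 2*(-2)*conj(-1) + 2*(-4)*conj(-1)]
      = (1/8)[(4) + (4) + (4) + (4) + (8)] = 24/8 = 3
  <chi_rho, chi_3> = (1/8)[1*(4)*conj(1) + 1*(4)*conj(1) + 2*(2)*conj(-1) + 2*(-2)*conj(1) + 2*(-4)*conj(-1)]
      = (1/8)[(4) + (4) + (-4) + (-4) + (8)] = 8/8 = 1
  <chi_rho, chi_4> = (1/8)[1*(4)*conj(1) + 1*(4)*conj(1) + 2*(2)*conj(-1) + 2*(-2)*conj(-1) + 2*(-4)*conj(1)]
      = (1/8)[(4) + (4) + (-4) + (4) + (-8)] = 0/8 = 0
  <chi_rho, chi_5> = (1/8)[1*(4)*conj(2) + 1*(4)*conj(-2) + 2*(2)*conj(0) + 2*(-2)*conj(0) + 2*(-4)*conj(0)]
      = (1/8)[(8) + (-8) + (0) + (0) + (0)] = 0/8 = 0
Dimension check: dim(rho) = sum (mult * dim) = 0*1 + 3*1 + 1*1 + 0*1 + 0*2 = 4 = chi_rho(e) = 4.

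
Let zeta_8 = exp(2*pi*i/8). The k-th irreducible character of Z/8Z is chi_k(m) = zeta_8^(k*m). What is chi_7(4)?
chi_7(4) = zeta_8^28 = -1

Argument: chi_7(4) = zeta_8^(7*4) = zeta_8^28. Since zeta_8^8 = 1, this equals zeta_8^4 = exp(2*pi*i*4/8) = -1.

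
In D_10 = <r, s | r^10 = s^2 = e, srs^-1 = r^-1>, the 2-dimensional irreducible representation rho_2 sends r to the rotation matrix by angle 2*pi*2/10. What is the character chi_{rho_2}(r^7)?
chi_{rho_2}(r^7) = 2*cos(2*pi*2*7/10) = -sqrt(5)/2 - 1/2

Details: rho_2(r^7) is rotation by angle 2*pi*2*7/10, whose trace is 2*cos(2*pi*2*7/10) = -sqrt(5)/2 - 1/2.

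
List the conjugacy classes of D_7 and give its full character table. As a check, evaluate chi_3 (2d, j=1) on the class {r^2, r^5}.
Conjugacy classes: {e} of size 1, {r^1, r^6} of size 2, {r^2, r^5} of size 2, {r^3, r^4} of size 2, {s, sr, ..., sr^6} of size 7.
Character table:
  irrep \ class              {e} (size 1)  {r^1, r^6} (size 2)  {r^2, r^5} (size 2)  {r^3, r^4} (size 2)  {s, sr, ..., sr^6} (size 7)
  chi_1 (triv)               1             1                    1                    1                    1                          
  chi_2 (sign: r->1, s->-1)  1             1                    1                    1                    -1                         
  chi_3 (2d, j=1)            2             2*cos(2*pi/7)        -2*cos(3*pi/7)       -2*cos(pi/7)         0                          
  chi_4 (2d, j=2)            2             -2*cos(3*pi/7)       -2*cos(pi/7)         2*cos(2*pi/7)        0                          
  chi_5 (2d, j=3)            2             -2*cos(pi/7)         2*cos(2*pi/7)        -2*cos(3*pi/7)       0                          

Spot check: chi_3 (2d, j=1) on {r^2, r^5} = -2*cos(3*pi/7).

Reasoning: D_7 has order 2*7 = 14 with 5 conjugacy classes, hence 5 irreducibles. Sum of squared dims 1 + 1 + 4 + 4 + 4 = 14 = |G|. Linear characters come from the abelianisation; the 2-dimensional irreps have character r^k -> 2*cos(2*pi*j*k/7), reflections -> 0.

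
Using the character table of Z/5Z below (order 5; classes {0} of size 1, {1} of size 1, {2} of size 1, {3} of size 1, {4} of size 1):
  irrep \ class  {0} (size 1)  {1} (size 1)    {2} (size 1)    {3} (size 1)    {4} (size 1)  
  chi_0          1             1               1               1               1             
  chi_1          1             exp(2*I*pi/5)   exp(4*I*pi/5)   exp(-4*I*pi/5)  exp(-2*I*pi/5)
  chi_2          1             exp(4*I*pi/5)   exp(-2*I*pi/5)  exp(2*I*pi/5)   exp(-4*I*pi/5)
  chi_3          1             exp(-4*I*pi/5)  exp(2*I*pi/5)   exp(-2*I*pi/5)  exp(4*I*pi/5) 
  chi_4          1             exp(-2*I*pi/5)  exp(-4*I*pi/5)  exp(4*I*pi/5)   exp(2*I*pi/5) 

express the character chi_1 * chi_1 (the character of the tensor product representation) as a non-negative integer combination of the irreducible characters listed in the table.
chi_1 tensor chi_1 = chi_2 (all other irreducibles have multiplicity 0).

Working: The character of a tensor product is the pointwise product (chi_1 * chi_1)(C) = chi_1(C) * chi_1(C):
  {0}: (1)*(1), {1}: (exp(2*I*pi/5))*(exp(2*I*pi/5)), {2}: (exp(4*I*pi/5))*(exp(4*I*pi/5)), {3}: (exp(-4*I*pi/5))*(exp(-4*I*pi/5)), {4}: (exp(-2*I*pi/5))*(exp(-2*I*pi/5))
so (chi_1 * chi_1) takes values
  {0} -> 1, {1} -> exp(4*I*pi/5), {2} -> exp(-2*I*pi/5), {3} -> exp(2*I*pi/5), {4} -> exp(-4*I*pi/5).
Now take the inner product of this character with each irreducible chi from the table, <chi_1*chi_1, chi> = (1/5) sum_C |C| (chi_1*chi_1)(C) conj(chi(C)):
  <chi_1*chi_1, chi_0> = (1/5)[1*(1)*conj(1) + 1*(exp(4*I*pi/5))*conj(1) + 1*(exp(-2*I*pi/5))*conj(1) + 1*(exp(2*I*pi/5))*conj(1) + 1*(exp(-4*I*pi/5))*conj(1)]
      = (1/5)[(1) + (exp(4*I*pi/5)) + (exp(-2*I*pi/5)) + (exp(2*I*pi/5)) + (exp(-4*I*pi/5))] = 0/5 = 0
  <chi_1*chi_1, chi_1> = (1/5)[1*(1)*conj(1) + 1*(exp(4*I*pi/5))*conj(exp(2*I*pi/5)) + 1*(exp(-2*I*pi/5))*conj(exp(4*I*pi/5)) + 1*(exp(2*I*pi/5))*conj(exp(-4*I*pi/5)) + 1*(exp(-4*I*pi/5))*conj(exp(-2*I*pi/5))]
      = (1/5)[(1) + (exp(2*I*pi/5)) + (exp(4*I*pi/5)) + (exp(-4*I*pi/5)) + (exp(-2*I*pi/5))] = 0/5 = 0
  <chi_1*chi_1, chi_2> = (1/5)[1*(1)*conj(1) + 1*(exp(4*I*pi/5))*conj(exp(4*I*pi/5)) + 1*(exp(-2*I*pi/5))*conj(exp(-2*I*pi/5)) + 1*(exp(2*I*pi/5))*conj(exp(2*I*pi/5)) + 1*(exp(-4*I*pi/5))*conj(exp(-4*I*pi/5))]
      = (1/5)[(1) + (1) + (1) + (1) + (1)] = 5/5 = 1
  <chi_1*chi_1, chi_3> = (1/5)[1*(1)*conj(1) + 1*(exp(4*I*pi/5))*conj(exp(-4*I*pi/5)) + 1*(exp(-2*I*pi/5))*conj(exp(2*I*pi/5)) + 1*(exp(2*I*pi/5))*conj(exp(-2*I*pi/5)) + 1*(exp(-4*I*pi/5))*conj(exp(4*I*pi/5))]
      = (1/5)[(1) + (exp(-2*I*pi/5)) + (exp(-4*I*pi/5)) + (exp(4*I*pi/5)) + (exp(2*I*pi/5))] = 0/5 = 0
  <chi_1*chi_1, chi_4> = (1/5)[1*(1)*conj(1) + 1*(exp(4*I*pi/5))*conj(exp(-2*I*pi/5)) + 1*(exp(-2*I*pi/5))*conj(exp(-4*I*pi/5)) + 1*(exp(2*I*pi/5))*conj(exp(4*I*pi/5)) + 1*(exp(-4*I*pi/5))*conj(exp(2*I*pi/5))]
      = (1/5)[(1) + (exp(-4*I*pi/5)) + (exp(2*I*pi/5)) + (exp(-2*I*pi/5)) + (exp(4*I*pi/5))] = 0/5 = 0
(Exp terms are combined using exp(i*s)*conj(exp(i*t)) = exp(i*(s-t)), and sums of them are collapsed using the identity that for every m > 1 the m distinct m-th roots of unity sum to 0, e.g. 1 + exp(2*I*pi/3) + exp(-2*I*pi/3) = 0.)
Hence the multiplicities are chi_2: 1. Dimension check: dim(chi_1)*dim(chi_1) = 1*1 = 1 and sum (mult * dim) = 1*1 = 1.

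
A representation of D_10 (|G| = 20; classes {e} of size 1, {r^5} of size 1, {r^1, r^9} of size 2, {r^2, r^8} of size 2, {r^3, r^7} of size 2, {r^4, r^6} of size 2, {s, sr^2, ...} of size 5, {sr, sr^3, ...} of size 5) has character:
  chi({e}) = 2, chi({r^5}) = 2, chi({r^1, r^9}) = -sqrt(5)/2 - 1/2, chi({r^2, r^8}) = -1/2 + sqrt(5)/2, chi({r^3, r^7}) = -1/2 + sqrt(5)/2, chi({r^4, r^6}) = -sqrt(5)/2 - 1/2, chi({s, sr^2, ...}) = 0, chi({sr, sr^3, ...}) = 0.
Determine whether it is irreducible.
Irreducible: <chi, chi> = 1.

Solution. <chi, chi> = (1/|G|) sum_C |C| * |chi(C)|^2 = (1/20)[1*|2|^2 + 1*|2|^2 + 2*|-sqrt(5)/2 - 1/2|^2 + 2*|-1/2 + sqrt(5)/2|^2 + 2*|-1/2 + sqrt(5)/2|^2 + 2*|-sqrt(5)/2 - 1/2|^2 + 5*|0|^2 + 5*|0|^2]
  = (1/20)[(4) + (4) + (sqrt(5) + 3) + (3 - sqrt(5)) + (3 - sqrt(5)) + (sqrt(5) + 3) + (0) + (0)] = 20/20 = 1.
A character is irreducible iff <chi, chi> = 1, so this representation is irreducible.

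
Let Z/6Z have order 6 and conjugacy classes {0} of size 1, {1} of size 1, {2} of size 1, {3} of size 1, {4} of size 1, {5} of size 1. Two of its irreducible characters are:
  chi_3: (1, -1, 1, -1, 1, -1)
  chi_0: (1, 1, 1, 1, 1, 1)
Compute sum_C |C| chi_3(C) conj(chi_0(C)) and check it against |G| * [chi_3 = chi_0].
Sum = 0; so <chi_3, chi_0> = 0 (distinct irreducibles are orthogonal).

Compute term by term over conjugacy classes (|C| * chi_3(C) * conj(chi_0(C))):
  1*(1)*conj(1) + 1*(-1)*conj(1) + 1*(1)*conj(1) + 1*(-1)*conj(1) + 1*(1)*conj(1) + 1*(-1)*conj(1)
  = (1) + (-1) + (1) + (-1) + (1) + (-1)
  = 0.
(Exp terms are combined using exp(i*s)*conj(exp(i*t)) = exp(i*(s-t)), and sums of them are collapsed using the identity that for every m > 1 the m distinct m-th roots of unity sum to 0, e.g. 1 + exp(2*I*pi/3) + exp(-2*I*pi/3) = 0.)
Dividing by |G| = 6 gives 0/6 = 0, matching the row-orthogonality relation <chi_3, chi_0> = [chi_3 = chi_0].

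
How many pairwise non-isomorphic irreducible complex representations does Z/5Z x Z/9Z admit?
45

Solution. The number of irreducible complex representations of a finite group equals its number of conjugacy classes. Z/5Z x Z/9Z is abelian of order 45, so every element is its own conjugacy class: 45 classes, so Z/5Z x Z/9Z (order 45) has exactly 45 irreducible complex representations.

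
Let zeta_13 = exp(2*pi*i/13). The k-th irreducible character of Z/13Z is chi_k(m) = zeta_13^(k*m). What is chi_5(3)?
chi_5(3) = zeta_13^15 = exp(4*I*pi/13)

Reasoning: chi_5(3) = zeta_13^(5*3) = zeta_13^15. Since zeta_13^13 = 1, this equals zeta_13^2 = exp(2*pi*i*2/13) = exp(4*I*pi/13).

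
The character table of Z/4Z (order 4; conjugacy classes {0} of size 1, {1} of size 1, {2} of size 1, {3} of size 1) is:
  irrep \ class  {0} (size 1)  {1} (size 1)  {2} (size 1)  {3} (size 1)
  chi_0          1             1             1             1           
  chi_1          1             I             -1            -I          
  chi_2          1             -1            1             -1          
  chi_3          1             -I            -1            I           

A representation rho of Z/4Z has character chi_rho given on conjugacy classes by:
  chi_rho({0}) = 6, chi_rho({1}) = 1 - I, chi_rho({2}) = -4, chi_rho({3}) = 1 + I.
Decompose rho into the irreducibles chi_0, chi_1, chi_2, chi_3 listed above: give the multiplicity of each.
Multiplicities: chi_0: 1, chi_1: 2, chi_2: 0, chi_3: 3.

Details: Use <chi_rho, chi> = (1/|G|) sum_C |C| * chi_rho(C) * conj(chi(C)) with |G| = 4 for each irreducible chi in the table:
  <chi_rho, chi_0> = (1/4)[1*(6)*conj(1) + 1*(1 - I)*conj(1) + 1*(-4)*conj(1) + 1*(1 + I)*conj(1)]
      = (1/4)[(6) + (1 - I) + (-4) + (1 + I)] = 4/4 = 1
  <chi_rho, chi_1> = (1/4)[1*(6)*conj(1) + 1*(1 - I)*conj(I) + 1*(-4)*conj(-1) + 1*(1 + I)*conj(-I)]
      = (1/4)[(6) + (-1 - I) + (4) + (-1 + I)] = 8/4 = 2
  <chi_rho, chi_2> = (1/4)[1*(6)*conj(1) + 1*(1 - I)*conj(-1) + 1*(-4)*conj(1) + 1*(1 + I)*conj(-1)]
      = (1/4)[(6) + (-1 + I) + (-4) + (-1 - I)] = 0/4 = 0
  <chi_rho, chi_3> = (1/4)[1*(6)*conj(1) + 1*(1 - I)*conj(-I) + 1*(-4)*conj(-1) + 1*(1 + I)*conj(I)]
      = (1/4)[(6) + (1 + I) + (4) + (1 - I)] = 12/4 = 3
(Exp terms are combined using exp(i*s)*conj(exp(i*t)) = exp(i*(s-t)), and sums of them are collapsed using the identity that for every m > 1 the m distinct m-th roots of unity sum to 0, e.g. 1 + exp(2*I*pi/3) + exp(-2*I*pi/3) = 0.)
Dimension check: dim(rho) = sum (mult * dim) = 1*1 + 2*1 + 0*1 + 3*1 = 6 = chi_rho(e) = 6.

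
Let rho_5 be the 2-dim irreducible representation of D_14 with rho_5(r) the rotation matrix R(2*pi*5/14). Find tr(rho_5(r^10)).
chi_{rho_5}(r^10) = 2*cos(2*pi*5*10/14) = -2*cos(pi/7)

Solution. rho_5(r^10) is rotation by angle 2*pi*5*10/14, whose trace is 2*cos(2*pi*5*10/14) = -2*cos(pi/7).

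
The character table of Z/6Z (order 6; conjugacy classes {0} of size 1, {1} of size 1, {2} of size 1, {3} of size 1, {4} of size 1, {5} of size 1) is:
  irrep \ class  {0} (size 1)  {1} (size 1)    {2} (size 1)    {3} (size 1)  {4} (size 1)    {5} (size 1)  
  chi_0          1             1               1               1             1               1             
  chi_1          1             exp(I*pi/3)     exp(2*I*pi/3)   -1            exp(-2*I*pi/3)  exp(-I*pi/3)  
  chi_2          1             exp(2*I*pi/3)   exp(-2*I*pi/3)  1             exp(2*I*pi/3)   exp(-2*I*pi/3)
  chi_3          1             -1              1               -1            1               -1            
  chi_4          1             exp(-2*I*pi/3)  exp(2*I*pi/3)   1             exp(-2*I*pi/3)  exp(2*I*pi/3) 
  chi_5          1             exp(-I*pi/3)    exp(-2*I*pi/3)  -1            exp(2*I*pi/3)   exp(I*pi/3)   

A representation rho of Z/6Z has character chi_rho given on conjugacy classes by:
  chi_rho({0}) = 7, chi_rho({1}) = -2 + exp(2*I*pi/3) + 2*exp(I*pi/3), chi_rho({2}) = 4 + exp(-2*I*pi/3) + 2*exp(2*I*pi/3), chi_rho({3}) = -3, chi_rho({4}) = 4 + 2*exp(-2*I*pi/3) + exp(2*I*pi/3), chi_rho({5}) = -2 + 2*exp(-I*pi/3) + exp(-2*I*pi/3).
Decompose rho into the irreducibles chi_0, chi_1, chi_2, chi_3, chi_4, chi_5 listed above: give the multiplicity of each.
Multiplicities: chi_0: 1, chi_1: 2, chi_2: 1, chi_3: 3, chi_4: 0, chi_5: 0.

Explanation: Use <chi_rho, chi> = (1/|G|) sum_C |C| * chi_rho(C) * conj(chi(C)) with |G| = 6 for each irreducible chi in the table:
  <chi_rho, chi_0> = (1/6)[1*(7)*conj(1) + 1*(-2 + exp(2*I*pi/3) + 2*exp(I*pi/3))*conj(1) + 1*(4 + exp(-2*I*pi/3) + 2*exp(2*I*pi/3))*conj(1) + 1*(-3)*conj(1) + 1*(4 + 2*exp(-2*I*pi/3) + exp(2*I*pi/3))*conj(1) + 1*(-2 + 2*exp(-I*pi/3) + exp(-2*I*pi/3))*conj(1)]
      = (1/6)[(7) + (-2 + exp(2*I*pi/3) + 2*exp(I*pi/3)) + (4 + exp(-2*I*pi/3) + 2*exp(2*I*pi/3)) + (-3) + (4 + 2*exp(-2*I*pi/3) + exp(2*I*pi/3)) + (-2 + 2*exp(-I*pi/3) + exp(-2*I*pi/3))] = 6/6 = 1
  <chi_rho, chi_1> = (1/6)[1*(7)*conj(1) + 1*(-2 + exp(2*I*pi/3) + 2*exp(I*pi/3))*conj(exp(I*pi/3)) + 1*(4 + exp(-2*I*pi/3) + 2*exp(2*I*pi/3))*conj(exp(2*I*pi/3)) + 1*(-3)*conj(-1) + 1*(4 + 2*exp(-2*I*pi/3) + exp(2*I*pi/3))*conj(exp(-2*I*pi/3)) + 1*(-2 + 2*exp(-I*pi/3) + exp(-2*I*pi/3))*conj(exp(-I*pi/3))]
      = (1/6)[(7) + (2 + exp(I*pi/3) - 2*exp(-I*pi/3)) + (2 + 4*exp(-2*I*pi/3) + exp(2*I*pi/3)) + (3) + (2 + exp(-2*I*pi/3) + 4*exp(2*I*pi/3)) + (2 - 2*exp(I*pi/3) + exp(-I*pi/3))] = 12/6 = 2
  <chi_rho, chi_2> = (1/6)[1*(7)*conj(1) + 1*(-2 + exp(2*I*pi/3) + 2*exp(I*pi/3))*conj(exp(2*I*pi/3)) + 1*(4 + exp(-2*I*pi/3) + 2*exp(2*I*pi/3))*conj(exp(-2*I*pi/3)) + 1*(-3)*conj(1) + 1*(4 + 2*exp(-2*I*pi/3) + exp(2*I*pi/3))*conj(exp(2*I*pi/3)) + 1*(-2 + 2*exp(-I*pi/3) + exp(-2*I*pi/3))*conj(exp(-2*I*pi/3))]
      = (1/6)[(7) + (3) + (1 + 2*exp(-2*I*pi/3) + 4*exp(2*I*pi/3)) + (-3) + (1 + 4*exp(-2*I*pi/3) + 2*exp(2*I*pi/3)) + (3)] = 6/6 = 1
  <chi_rho, chi_3> = (1/6)[1*(7)*conj(1) + 1*(-2 + exp(2*I*pi/3) + 2*exp(I*pi/3))*conj(-1) + 1*(4 + exp(-2*I*pi/3) + 2*exp(2*I*pi/3))*conj(1) + 1*(-3)*conj(-1) + 1*(4 + 2*exp(-2*I*pi/3) + exp(2*I*pi/3))*conj(1) + 1*(-2 + 2*exp(-I*pi/3) + exp(-2*I*pi/3))*conj(-1)]
      = (1/6)[(7) + (2 - 2*exp(I*pi/3) - exp(2*I*pi/3)) + (4 + exp(-2*I*pi/3) + 2*exp(2*I*pi/3)) + (3) + (4 + 2*exp(-2*I*pi/3) + exp(2*I*pi/3)) + (2 - exp(-2*I*pi/3) - 2*exp(-I*pi/3))] = 18/6 = 3
  <chi_rho, chi_4> = (1/6)[1*(7)*conj(1) + 1*(-2 + exp(2*I*pi/3) + 2*exp(I*pi/3))*conj(exp(-2*I*pi/3)) + 1*(4 + exp(-2*I*pi/3) + 2*exp(2*I*pi/3))*conj(exp(2*I*pi/3)) + 1*(-3)*conj(1) + 1*(4 + 2*exp(-2*I*pi/3) + exp(2*I*pi/3))*conj(exp(-2*I*pi/3)) + 1*(-2 + 2*exp(-I*pi/3) + exp(-2*I*pi/3))*conj(exp(2*I*pi/3))]
      = (1/6)[(7) + (-2 - 2*exp(2*I*pi/3) + exp(-2*I*pi/3)) + (2 + 4*exp(-2*I*pi/3) + exp(2*I*pi/3)) + (-3) + (2 + exp(-2*I*pi/3) + 4*exp(2*I*pi/3)) + (-2 + exp(2*I*pi/3) - 2*exp(-2*I*pi/3))] = 0/6 = 0
  <chi_rho, chi_5> = (1/6)[1*(7)*conj(1) + 1*(-2 + exp(2*I*pi/3) + 2*exp(I*pi/3))*conj(exp(-I*pi/3)) + 1*(4 + exp(-2*I*pi/3) + 2*exp(2*I*pi/3))*conj(exp(-2*I*pi/3)) + 1*(-3)*conj(-1) + 1*(4 + 2*exp(-2*I*pi/3) + exp(2*I*pi/3))*conj(exp(2*I*pi/3)) + 1*(-2 + 2*exp(-I*pi/3) + exp(-2*I*pi/3))*conj(exp(I*pi/3))]
      = (1/6)[(7) + (-3) + (1 + 2*exp(-2*I*pi/3) + 4*exp(2*I*pi/3)) + (3) + (1 + 4*exp(-2*I*pi/3) + 2*exp(2*I*pi/3)) + (-3)] = 0/6 = 0
(Exp terms are combined using exp(i*s)*conj(exp(i*t)) = exp(i*(s-t)), and sums of them are collapsed using the identity that for every m > 1 the m distinct m-th roots of unity sum to 0, e.g. 1 + exp(2*I*pi/3) + exp(-2*I*pi/3) = 0.)
Dimension check: dim(rho) = sum (mult * dim) = 1*1 + 2*1 + 1*1 + 3*1 + 0*1 + 0*1 = 7 = chi_rho(e) = 7.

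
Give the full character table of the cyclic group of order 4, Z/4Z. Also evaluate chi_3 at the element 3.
Character table of Z/4Z (irreps indexed chi_0,...,chi_3 with chi_k(m) = zeta_4^(k*m), zeta_4 = exp(2*pi*i/4)):
  irrep \ class  {0} (size 1)  {1} (size 1)  {2} (size 1)  {3} (size 1)
  chi_0          1             1             1             1           
  chi_1          1             I             -1            -I          
  chi_2          1             -1            1             -1          
  chi_3          1             -I            -1            I           

Spot check: chi_3(3) = zeta_4^(3*3) = zeta_4^9 = I.

Why: Z/4Z is abelian, so all 4 irreducible complex representations are 1-dimensional. They are given by chi_k(m) = zeta_4^(k*m) for k = 0,...,3. Row orthogonality: sum_m chi_k(m) conj(chi_l(m)) = 4 * [k = l].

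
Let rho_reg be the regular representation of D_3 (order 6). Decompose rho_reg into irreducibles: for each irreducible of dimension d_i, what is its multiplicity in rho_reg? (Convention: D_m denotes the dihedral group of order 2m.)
Each irreducible V_i of dimension d_i appears with multiplicity d_i, i.e. rho_reg = (direct sum over all irreducibles V_i) d_i V_i. The irreducible dimensions for D_3 are 1, 1, 2: 2 irreducibles of dimension 1, each with multiplicity 1; 1 irreducible of dimension 2, with multiplicity 2. Total dimension 2*1*1 + 1*2*2 = 6 = |G|.

Why: General theorem: in the regular representation of a finite group G, each irreducible appears with multiplicity equal to its dimension. Check: dim(rho_reg) = sum d_i^2 = 1 + 1 + 4 = 6 = |G|.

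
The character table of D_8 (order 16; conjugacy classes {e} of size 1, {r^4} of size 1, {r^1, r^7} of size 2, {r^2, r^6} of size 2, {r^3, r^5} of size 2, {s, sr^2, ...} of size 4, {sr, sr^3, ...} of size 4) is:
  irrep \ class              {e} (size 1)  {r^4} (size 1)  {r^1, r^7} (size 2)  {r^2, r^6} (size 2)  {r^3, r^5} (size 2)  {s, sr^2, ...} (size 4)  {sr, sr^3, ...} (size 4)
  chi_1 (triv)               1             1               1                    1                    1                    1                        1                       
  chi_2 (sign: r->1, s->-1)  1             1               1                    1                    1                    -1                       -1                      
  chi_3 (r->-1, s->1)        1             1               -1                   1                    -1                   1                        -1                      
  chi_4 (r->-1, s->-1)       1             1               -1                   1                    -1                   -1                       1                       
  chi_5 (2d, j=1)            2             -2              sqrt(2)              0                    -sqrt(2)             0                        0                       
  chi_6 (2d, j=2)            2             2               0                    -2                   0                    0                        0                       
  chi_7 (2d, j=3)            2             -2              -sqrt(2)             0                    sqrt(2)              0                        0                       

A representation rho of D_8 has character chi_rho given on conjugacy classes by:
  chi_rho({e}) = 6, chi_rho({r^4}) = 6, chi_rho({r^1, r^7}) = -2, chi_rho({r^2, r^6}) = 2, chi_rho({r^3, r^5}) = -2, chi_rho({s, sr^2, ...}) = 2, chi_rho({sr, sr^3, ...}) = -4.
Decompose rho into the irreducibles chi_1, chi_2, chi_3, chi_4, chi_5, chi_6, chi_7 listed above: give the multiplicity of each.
Multiplicities: chi_1: 0, chi_2: 1, chi_3: 3, chi_4: 0, chi_5: 0, chi_6: 1, chi_7: 0.

Details: Use <chi_rho, chi> = (1/|G|) sum_C |C| * chi_rho(C) * conj(chi(C)) with |G| = 16 for each irreducible chi in the table:
  <chi_rho, chi_1> = (1/16)[1*(6)*conj(1) + 1*(6)*conj(1) + 2*(-2)*conj(1) + 2*(2)*conj(1) + 2*(-2)*conj(1) + 4*(2)*conj(1) + 4*(-4)*conj(1)]
      = (1/16)[(6) + (6) + (-4) + (4) + (-4) + (8) + (-16)] = 0/16 = 0
  <chi_rho, chi_2> = (1/16)[1*(6)*conj(1) + 1*(6)*conj(1) + 2*(-2)*conj(1) + 2*(2)*conj(1) + 2*(-2)*conj(1) + 4*(2)*conj(-1) + 4*(-4)*conj(-1)]
      = (1/16)[(6) + (6) + (-4) + (4) + (-4) + (-8) + (16)] = 16/16 = 1
  <chi_rho, chi_3> = (1/16)[1*(6)*conj(1) + 1*(6)*conj(1) + 2*(-2)*conj(-1) + 2*(2)*conj(1) + 2*(-2)*conj(-1) + 4*(2)*conj(1) + 4*(-4)*conj(-1)]
      = (1/16)[(6) + (6) + (4) + (4) + (4) + (8) + (16)] = 48/16 = 3
  <chi_rho, chi_4> = (1/16)[1*(6)*conj(1) + 1*(6)*conj(1) + 2*(-2)*conj(-1) + 2*(2)*conj(1) + 2*(-2)*conj(-1) + 4*(2)*conj(-1) + 4*(-4)*conj(1)]
      = (1/16)[(6) + (6) + (4) + (4) + (4) + (-8) + (-16)] = 0/16 = 0
  <chi_rho, chi_5> = (1/16)[1*(6)*conj(2) + 1*(6)*conj(-2) + 2*(-2)*conj(sqrt(2)) + 2*(2)*conj(0) + 2*(-2)*conj(-sqrt(2)) + 4*(2)*conj(0) + 4*(-4)*conj(0)]
      = (1/16)[(12) + (-12) + (-4*sqrt(2)) + (0) + (4*sqrt(2)) + (0) + (0)] = 0/16 = 0
  <chi_rho, chi_6> = (1/16)[1*(6)*conj(2) + 1*(6)*conj(2) + 2*(-2)*conj(0) + 2*(2)*conj(-2) + 2*(-2)*conj(0) + 4*(2)*conj(0) + 4*(-4)*conj(0)]
      = (1/16)[(12) + (12) + (0) + (-8) + (0) + (0) + (0)] = 16/16 = 1
  <chi_rho, chi_7> = (1/16)[1*(6)*conj(2) + 1*(6)*conj(-2) + 2*(-2)*conj(-sqrt(2)) + 2*(2)*conj(0) + 2*(-2)*conj(sqrt(2)) + 4*(2)*conj(0) + 4*(-4)*conj(0)]
      = (1/16)[(12) + (-12) + (4*sqrt(2)) + (0) + (-4*sqrt(2)) + (0) + (0)] = 0/16 = 0
Dimension check: dim(rho) = sum (mult * dim) = 0*1 + 1*1 + 3*1 + 0*1 + 0*2 + 1*2 + 0*2 = 6 = chi_rho(e) = 6.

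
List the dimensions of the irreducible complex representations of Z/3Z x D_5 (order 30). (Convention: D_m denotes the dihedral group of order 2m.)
Dimensions: 1, 1, 1, 1, 1, 1, 2, 2, 2, 2, 2, 2

Solution. There are 12 irreducibles (= number of conjugacy classes). Their dimensions d_i satisfy sum d_i^2 = |G| = 30: 1 + 1 + 1 + 1 + 1 + 1 + 4 + 4 + 4 + 4 + 4 + 4 = 30. (For the product with Z/3Z: each of the 3 1-dim characters of Z/3Z tensors with each irrep of D_5, giving 3 copies of each D_5-dimension.)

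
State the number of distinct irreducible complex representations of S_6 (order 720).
11

Solution. The number of irreducible complex representations of a finite group equals its number of conjugacy classes. Conjugacy classes in S_6 correspond to cycle types, i.e. partitions of 6; there are p(6) = 11 of them, so S_6 (order 720) has exactly 11 irreducible complex representations.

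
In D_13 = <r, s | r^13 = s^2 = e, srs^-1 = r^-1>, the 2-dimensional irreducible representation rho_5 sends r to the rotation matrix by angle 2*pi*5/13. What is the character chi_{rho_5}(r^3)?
chi_{rho_5}(r^3) = 2*cos(2*pi*5*3/13) = 2*cos(30*pi/13)

Derivation: rho_5(r^3) is rotation by angle 2*pi*5*3/13, whose trace is 2*cos(2*pi*5*3/13) = 2*cos(30*pi/13).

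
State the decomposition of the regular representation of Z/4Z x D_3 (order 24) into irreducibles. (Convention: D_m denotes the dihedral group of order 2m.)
Each irreducible V_i of dimension d_i appears with multiplicity d_i, i.e. rho_reg = (direct sum over all irreducibles V_i) d_i V_i. The irreducible dimensions for Z/4Z x D_3 are 1, 1, 1, 1, 1, 1, 1, 1, 2, 2, 2, 2: 8 irreducibles of dimension 1, each with multiplicity 1; 4 irreducibles of dimension 2, each with multiplicity 2. Total dimension 8*1*1 + 4*2*2 = 24 = |G|.

Explanation: General theorem: in the regular representation of a finite group G, each irreducible appears with multiplicity equal to its dimension. Check: dim(rho_reg) = sum d_i^2 = 1 + 1 + 1 + 1 + 1 + 1 + 1 + 1 + 4 + 4 + 4 + 4 = 24 = |G|.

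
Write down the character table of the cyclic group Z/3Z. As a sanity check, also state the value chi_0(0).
Character table of Z/3Z (irreps indexed chi_0,...,chi_2 with chi_k(m) = zeta_3^(k*m), zeta_3 = exp(2*pi*i/3)):
  irrep \ class  {0} (size 1)  {1} (size 1)    {2} (size 1)  
  chi_0          1             1               1             
  chi_1          1             exp(2*I*pi/3)   exp(-2*I*pi/3)
  chi_2          1             exp(-2*I*pi/3)  exp(2*I*pi/3) 

Spot check: chi_0(0) = zeta_3^(0*0) = zeta_3^0 = 1.

Justification: Z/3Z is abelian, so all 3 irreducible complex representations are 1-dimensional. They are given by chi_k(m) = zeta_3^(k*m) for k = 0,...,2. Row orthogonality: sum_m chi_k(m) conj(chi_l(m)) = 3 * [k = l].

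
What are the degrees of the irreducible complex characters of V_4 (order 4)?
Dimensions: 1, 1, 1, 1

Reasoning: There are 4 irreducibles (= number of conjugacy classes). Their dimensions d_i satisfy sum d_i^2 = |G| = 4: 1 + 1 + 1 + 1 = 4.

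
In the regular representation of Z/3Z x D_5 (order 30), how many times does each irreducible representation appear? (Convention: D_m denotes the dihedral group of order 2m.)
Each irreducible V_i of dimension d_i appears with multiplicity d_i, i.e. rho_reg = (direct sum over all irreducibles V_i) d_i V_i. The irreducible dimensions for Z/3Z x D_5 are 1, 1, 1, 1, 1, 1, 2, 2, 2, 2, 2, 2: 6 irreducibles of dimension 1, each with multiplicity 1; 6 irreducibles of dimension 2, each with multiplicity 2. Total dimension 6*1*1 + 6*2*2 = 30 = |G|.

Derivation: General theorem: in the regular representation of a finite group G, each irreducible appears with multiplicity equal to its dimension. Check: dim(rho_reg) = sum d_i^2 = 1 + 1 + 1 + 1 + 1 + 1 + 4 + 4 + 4 + 4 + 4 + 4 = 30 = |G|.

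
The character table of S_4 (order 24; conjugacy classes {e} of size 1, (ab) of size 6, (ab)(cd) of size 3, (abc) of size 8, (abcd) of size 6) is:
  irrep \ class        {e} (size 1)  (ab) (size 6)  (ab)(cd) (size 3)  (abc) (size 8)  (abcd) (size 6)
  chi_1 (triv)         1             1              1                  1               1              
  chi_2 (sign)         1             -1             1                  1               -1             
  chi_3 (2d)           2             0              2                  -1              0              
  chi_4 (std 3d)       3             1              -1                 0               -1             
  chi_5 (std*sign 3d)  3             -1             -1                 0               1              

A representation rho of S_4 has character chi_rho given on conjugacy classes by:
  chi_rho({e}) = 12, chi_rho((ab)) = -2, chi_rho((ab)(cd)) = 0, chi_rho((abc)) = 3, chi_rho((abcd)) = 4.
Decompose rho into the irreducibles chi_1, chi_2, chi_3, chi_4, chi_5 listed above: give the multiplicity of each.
Multiplicities: chi_1: 2, chi_2: 1, chi_3: 0, chi_4: 0, chi_5: 3.

Why: Use <chi_rho, chi> = (1/|G|) sum_C |C| * chi_rho(C) * conj(chi(C)) with |G| = 24 for each irreducible chi in the table:
  <chi_rho, chi_1> = (1/24)[1*(12)*conj(1) + 6*(-2)*conj(1) + 3*(0)*conj(1) + 8*(3)*conj(1) + 6*(4)*conj(1)]
      = (1/24)[(12) + (-12) + (0) + (24) + (24)] = 48/24 = 2
  <chi_rho, chi_2> = (1/24)[1*(12)*conj(1) + 6*(-2)*conj(-1) + 3*(0)*conj(1) + 8*(3)*conj(1) + 6*(4)*conj(-1)]
      = (1/24)[(12) + (12) + (0) + (24) + (-24)] = 24/24 = 1
  <chi_rho, chi_3> = (1/24)[1*(12)*conj(2) + 6*(-2)*conj(0) + 3*(0)*conj(2) + 8*(3)*conj(-1) + 6*(4)*conj(0)]
      = (1/24)[(24) + (0) + (0) + (-24) + (0)] = 0/24 = 0
  <chi_rho, chi_4> = (1/24)[1*(12)*conj(3) + 6*(-2)*conj(1) + 3*(0)*conj(-1) + 8*(3)*conj(0) + 6*(4)*conj(-1)]
      = (1/24)[(36) + (-12) + (0) + (0) + (-24)] = 0/24 = 0
  <chi_rho, chi_5> = (1/24)[1*(12)*conj(3) + 6*(-2)*conj(-1) + 3*(0)*conj(-1) + 8*(3)*conj(0) + 6*(4)*conj(1)]
      = (1/24)[(36) + (12) + (0) + (0) + (24)] = 72/24 = 3
Dimension check: dim(rho) = sum (mult * dim) = 2*1 + 1*1 + 0*2 + 0*3 + 3*3 = 12 = chi_rho(e) = 12.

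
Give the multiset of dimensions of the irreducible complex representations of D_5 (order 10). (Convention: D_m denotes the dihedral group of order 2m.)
Dimensions: 1, 1, 2, 2

Explanation: There are 4 irreducibles (= number of conjugacy classes). Their dimensions d_i satisfy sum d_i^2 = |G| = 10: 1 + 1 + 4 + 4 = 10.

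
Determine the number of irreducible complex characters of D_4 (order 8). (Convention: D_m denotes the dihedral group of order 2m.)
5

Details: The number of irreducible complex representations of a finite group equals its number of conjugacy classes. D_4 has 5 conjugacy classes (n/2 + 3 for n even), so D_4 (order 8) has exactly 5 irreducible complex representations.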